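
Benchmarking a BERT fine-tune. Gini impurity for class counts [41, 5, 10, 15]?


Probabilities: [41/71, 5/71, 10/71, 15/71] ≈ [0.5775, 0.0704, 0.1408, 0.2113]
Σpᵢ² = (1681 + 25 + 100 + 225)/71² = 2031/5041
Gini = 1 - Σpᵢ² = 1 - 2031/5041 = 0.5971

0.5971


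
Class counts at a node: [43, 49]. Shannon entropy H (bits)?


Probabilities: [43/92, 49/92] ≈ [0.4674, 0.5326]
H = -((43/92)·log₂(43/92) + (49/92)·log₂(49/92))
  = 0.9969 bits

0.9969 bits


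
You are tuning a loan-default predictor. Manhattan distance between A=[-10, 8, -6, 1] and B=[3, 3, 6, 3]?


d = |-10-3| + |8-3| + |-6-6| + |1-3|
  = 13 + 5 + 12 + 2
  = 32

32


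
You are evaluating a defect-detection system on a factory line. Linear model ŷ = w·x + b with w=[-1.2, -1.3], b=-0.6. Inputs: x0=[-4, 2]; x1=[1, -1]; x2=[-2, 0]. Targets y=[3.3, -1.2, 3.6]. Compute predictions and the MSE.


ŷ0 = (-1.2)·(-4) + (-1.3)·(2) - 0.6 = 1.6
ŷ1 = (-1.2)·(1) + (-1.3)·(-1) - 0.6 = -0.5
ŷ2 = (-1.2)·(-2) + (-1.3)·(0) - 0.6 = 1.8
errors² = [2.89, 0.49, 3.24]
MSE = 6.6200/3 = 2.2067

2.2067


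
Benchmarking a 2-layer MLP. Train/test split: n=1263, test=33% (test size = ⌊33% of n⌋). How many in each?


Test = ⌊1263·33/100⌋ = 416
Train = 1263 - 416 = 847

Train: 847, Test: 416


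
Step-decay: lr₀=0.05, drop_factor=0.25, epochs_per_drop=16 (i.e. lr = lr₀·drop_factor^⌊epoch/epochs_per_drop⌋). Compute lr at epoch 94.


n_drops = ⌊94/16⌋ = 5
lr = 0.05·0.25^5 = 0.05·0.0009765625 = 0.000048828125

0.000048828125


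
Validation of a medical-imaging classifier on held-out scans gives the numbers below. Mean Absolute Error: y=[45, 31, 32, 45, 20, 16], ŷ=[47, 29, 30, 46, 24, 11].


Absolute errors: |45-47|=2, |31-29|=2, |32-30|=2, |45-46|=1, |20-24|=4, |16-11|=5
Sum = 16
MAE = 16/6 = 8/3

8/3


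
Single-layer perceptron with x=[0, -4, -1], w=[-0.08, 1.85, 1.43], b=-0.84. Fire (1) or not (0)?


z = (0)·(-0.08) + (-4)·(1.85) + (-1)·(1.43) - 0.84
  = -9.67
step(z) = 0 (z<0)

0


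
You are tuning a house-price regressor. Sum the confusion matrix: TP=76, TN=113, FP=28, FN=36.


Total = TP + TN + FP + FN
= 76 + 113 + 28 + 36
= 253
(Predicted positive: 104, predicted negative: 149)

253


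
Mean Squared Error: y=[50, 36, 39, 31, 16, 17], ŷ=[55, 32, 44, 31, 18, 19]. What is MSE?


Squared errors: (50-55)²=25, (36-32)²=16, (39-44)²=25, (31-31)²=0, (16-18)²=4, (17-19)²=4
Sum = 74
MSE = 74/6 = 37/3

37/3


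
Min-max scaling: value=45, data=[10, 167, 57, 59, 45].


min=10, max=167
(45-10)/(167-10) = 35/157 = 0.2229

0.2229


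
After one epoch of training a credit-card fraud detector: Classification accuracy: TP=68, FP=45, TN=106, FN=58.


Accuracy = (TP+TN)/(TP+TN+FP+FN)
= (68+106)/(277)
= 174/277 = 62.82%

62.82%


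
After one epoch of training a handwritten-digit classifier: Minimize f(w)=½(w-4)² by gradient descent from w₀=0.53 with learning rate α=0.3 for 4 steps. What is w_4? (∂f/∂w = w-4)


step 1: grad = 0.53-4 = -3.47; w = 0.53 - 0.3·(-3.47) = 1.571
step 2: grad = 1.571-4 = -2.429; w = 1.571 - 0.3·(-2.429) = 2.2997
step 3: grad = 2.2997-4 = -1.7003; w = 2.2997 - 0.3·(-1.7003) = 2.80979
step 4: grad = 2.80979-4 = -1.19021; w = 2.80979 - 0.3·(-1.19021) = 3.166853

3.166853


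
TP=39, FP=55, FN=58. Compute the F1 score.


Precision = 39/94 = 0.4149
Recall = 39/97 = 0.4021
F1 = 2·P·R/(P+R) = 2·TP/(2·TP+FP+FN) = 78/(78+55+58) = 78/191 = 0.4084

0.4084


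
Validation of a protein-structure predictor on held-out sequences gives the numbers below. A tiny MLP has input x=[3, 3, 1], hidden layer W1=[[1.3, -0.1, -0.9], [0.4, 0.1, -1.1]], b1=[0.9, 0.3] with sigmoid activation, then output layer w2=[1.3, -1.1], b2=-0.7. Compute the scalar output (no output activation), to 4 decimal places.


z1[0] = (1.3)·(3) + (-0.1)·(3) + (-0.9)·(1) + 0.9 = 3.6
z1[1] = (0.4)·(3) + (0.1)·(3) + (-1.1)·(1) + 0.3 = 0.7
h = sigmoid(z1) = [0.9734, 0.6682]
output = (1.3)·(0.9734) + (-1.1)·(0.6682) - 0.7 = -0.1696

-0.1696


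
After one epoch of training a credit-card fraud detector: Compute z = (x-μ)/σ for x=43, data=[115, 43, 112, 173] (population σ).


μ = 110.75, σ = 46.0564
z = (43 - 110.75)/46.0564 = -1.471

-1.471


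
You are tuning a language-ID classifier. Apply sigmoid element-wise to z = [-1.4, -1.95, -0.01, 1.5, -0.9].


σ(-1.4) = 1/(1+e^1.4) = 0.1978
σ(-1.95) = 1/(1+e^1.95) = 0.1246
σ(-0.01) = 1/(1+e^0.01) = 0.4975
σ(1.5) = 1/(1+e^-1.5) = 0.8176
σ(-0.9) = 1/(1+e^0.9) = 0.2891
result = [0.1978, 0.1246, 0.4975, 0.8176, 0.2891]

[0.1978, 0.1246, 0.4975, 0.8176, 0.2891]


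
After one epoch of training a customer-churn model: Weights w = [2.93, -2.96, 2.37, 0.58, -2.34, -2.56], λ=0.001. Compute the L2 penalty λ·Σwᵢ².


‖w‖₂² = (2.93)² + (-2.96)² + (2.37)² + (0.58)² + (-2.34)² + (-2.56)²
     = 8.5849 + 8.7616 + 5.6169 + 0.3364 + 5.4756 + 6.5536
     = 35.329
λ·‖w‖₂² = 0.001·35.329 = 0.035329

0.035329


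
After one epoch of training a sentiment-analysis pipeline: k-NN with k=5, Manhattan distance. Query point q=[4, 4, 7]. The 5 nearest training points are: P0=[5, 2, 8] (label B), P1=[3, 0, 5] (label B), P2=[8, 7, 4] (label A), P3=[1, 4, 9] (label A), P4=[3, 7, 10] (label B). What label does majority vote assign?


d(q,P0) = 4  (label B)
d(q,P1) = 7  (label B)
d(q,P2) = 10  (label A)
d(q,P3) = 5  (label A)
d(q,P4) = 7  (label B)
Votes: A=2, B=3
Majority → B

B


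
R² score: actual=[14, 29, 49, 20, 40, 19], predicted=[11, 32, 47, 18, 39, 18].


ȳ = 28.5
SS_res = Σ(y-ŷ)² = 28
SS_tot = Σ(y-ȳ)² = 925.5
R² = 1 - SS_res/SS_tot = 1 - 0.0303 = 0.9697

0.9697


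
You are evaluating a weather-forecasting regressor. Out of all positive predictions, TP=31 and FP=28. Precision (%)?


Precision = TP/(TP+FP)
= 31/(31+28)
= 31/59 = 52.54%

52.54%


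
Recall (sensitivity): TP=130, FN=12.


Recall = TP/(TP+FN)
= 130/(130+12)
= 130/142 = 91.55%

91.55%


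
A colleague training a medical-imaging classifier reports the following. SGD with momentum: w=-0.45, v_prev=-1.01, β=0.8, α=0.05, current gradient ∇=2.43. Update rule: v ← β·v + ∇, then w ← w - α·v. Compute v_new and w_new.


v_new = 0.8·-1.01 + 2.43 = -0.808 + 2.43 = 1.622
w_new = -0.45 - 0.05·1.622 = -0.45 - 0.0811 = -0.5311

v_new=1.622, w_new=-0.5311


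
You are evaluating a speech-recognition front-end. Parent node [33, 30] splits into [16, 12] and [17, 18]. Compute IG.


Parent = [33, 30], H_parent = 0.9984
H_left = 0.9852 (n=28), H_right = 0.9994 (n=35)
H_children = (28/63)·0.9852 + (35/63)·0.9994 = 0.9931
IG = 0.9984 - 0.9931 = 0.0053

0.0053


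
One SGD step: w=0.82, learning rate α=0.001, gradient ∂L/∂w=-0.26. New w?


w_new = w - α·∇
= 0.82 - 0.001·-0.26
= 0.82 + 0.00026
= 0.82026

0.82026


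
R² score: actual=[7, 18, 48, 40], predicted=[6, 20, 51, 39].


ȳ = 28.25
SS_res = Σ(y-ŷ)² = 15
SS_tot = Σ(y-ȳ)² = 1084.75
R² = 1 - SS_res/SS_tot = 1 - 0.0138 = 0.9862

0.9862


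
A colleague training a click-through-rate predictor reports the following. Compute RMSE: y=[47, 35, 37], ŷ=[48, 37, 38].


MSE = 6/3 = 2
RMSE = √(6/3) = 1.4142

1.4142


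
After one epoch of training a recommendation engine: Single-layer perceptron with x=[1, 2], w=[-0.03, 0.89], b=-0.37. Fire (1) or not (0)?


z = (1)·(-0.03) + (2)·(0.89) - 0.37
  = 1.38
step(z) = 1 (z≥0)

1


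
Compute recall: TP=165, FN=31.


Recall = TP/(TP+FN)
= 165/(165+31)
= 165/196 = 84.18%

84.18%


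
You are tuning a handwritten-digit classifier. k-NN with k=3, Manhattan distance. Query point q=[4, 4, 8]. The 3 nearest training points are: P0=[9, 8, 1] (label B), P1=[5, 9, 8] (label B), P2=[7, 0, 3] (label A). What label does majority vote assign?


d(q,P0) = 16  (label B)
d(q,P1) = 6  (label B)
d(q,P2) = 12  (label A)
Votes: A=1, B=2
Majority → B

B


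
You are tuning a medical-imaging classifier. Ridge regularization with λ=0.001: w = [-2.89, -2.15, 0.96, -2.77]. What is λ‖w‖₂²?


‖w‖₂² = (-2.89)² + (-2.15)² + (0.96)² + (-2.77)²
     = 8.3521 + 4.6225 + 0.9216 + 7.6729
     = 21.5691
λ·‖w‖₂² = 0.001·21.5691 = 0.021569

0.021569


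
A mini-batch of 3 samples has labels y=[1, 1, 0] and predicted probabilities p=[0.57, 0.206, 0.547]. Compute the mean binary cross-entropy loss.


L[0] = -ln(0.57) = 0.5621
L[1] = -ln(0.206) = 1.5799
L[2] = -ln(1-0.547) = -ln(0.453) = 0.7919
mean = (0.5621 + 1.5799 + 0.7919)/3 = 0.978

0.978


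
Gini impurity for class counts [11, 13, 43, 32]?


Probabilities: [11/99, 13/99, 43/99, 32/99] ≈ [0.1111, 0.1313, 0.4343, 0.3232]
Σpᵢ² = (121 + 169 + 1849 + 1024)/99² = 3163/9801
Gini = 1 - Σpᵢ² = 1 - 3163/9801 = 0.6773

0.6773


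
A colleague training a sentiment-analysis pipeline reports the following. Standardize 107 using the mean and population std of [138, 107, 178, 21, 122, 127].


μ = 115.5, σ = 47.5911
z = (107 - 115.5)/47.5911 = -0.1786

-0.1786


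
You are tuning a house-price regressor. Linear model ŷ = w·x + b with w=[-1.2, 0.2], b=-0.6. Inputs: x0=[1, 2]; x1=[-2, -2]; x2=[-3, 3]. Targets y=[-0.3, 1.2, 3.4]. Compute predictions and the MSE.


ŷ0 = (-1.2)·(1) + (0.2)·(2) - 0.6 = -1.4
ŷ1 = (-1.2)·(-2) + (0.2)·(-2) - 0.6 = 1.4
ŷ2 = (-1.2)·(-3) + (0.2)·(3) - 0.6 = 3.6
errors² = [1.21, 0.04, 0.04]
MSE = 1.2900/3 = 0.43

0.43


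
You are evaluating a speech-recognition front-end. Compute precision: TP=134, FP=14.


Precision = TP/(TP+FP)
= 134/(134+14)
= 134/148 = 90.54%

90.54%


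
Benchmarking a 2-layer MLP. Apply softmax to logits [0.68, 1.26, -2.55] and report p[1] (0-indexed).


Exponentials: e^0.68=1.9739, e^1.26=3.5254, e^-2.55=0.0781
Sum = 5.5774
Softmax = [0.3539, 0.6321, 0.014]
p[1] = 3.5254/5.5774 = 0.6321

0.6321


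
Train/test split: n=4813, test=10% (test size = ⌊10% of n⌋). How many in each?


Test = ⌊4813·10/100⌋ = 481
Train = 4813 - 481 = 4332

Train: 4332, Test: 481


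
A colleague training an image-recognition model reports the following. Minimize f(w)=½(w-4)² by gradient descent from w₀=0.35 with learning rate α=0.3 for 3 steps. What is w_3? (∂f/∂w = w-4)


step 1: grad = 0.35-4 = -3.65; w = 0.35 - 0.3·(-3.65) = 1.445
step 2: grad = 1.445-4 = -2.555; w = 1.445 - 0.3·(-2.555) = 2.2115
step 3: grad = 2.2115-4 = -1.7885; w = 2.2115 - 0.3·(-1.7885) = 2.74805

2.74805


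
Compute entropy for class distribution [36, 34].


Probabilities: [36/70, 34/70] ≈ [0.5143, 0.4857]
H = -((36/70)·log₂(36/70) + (34/70)·log₂(34/70))
  = 0.9994 bits

0.9994 bits


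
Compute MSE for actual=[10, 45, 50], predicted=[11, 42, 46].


Squared errors: (10-11)²=1, (45-42)²=9, (50-46)²=16
Sum = 26
MSE = 26/3 = 26/3

26/3


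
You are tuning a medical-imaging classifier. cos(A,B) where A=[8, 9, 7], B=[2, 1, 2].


A·B = 8·2 + 9·1 + 7·2 = 39
‖A‖ = √194 = 13.9284, ‖B‖ = √9 = 3
cos = 39/(√194·√9) = 39/√1746 = 0.9333

0.9333


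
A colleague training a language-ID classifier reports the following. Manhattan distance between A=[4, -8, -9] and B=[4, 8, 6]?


d = |4-4| + |-8-8| + |-9-6|
  = 0 + 16 + 15
  = 31

31


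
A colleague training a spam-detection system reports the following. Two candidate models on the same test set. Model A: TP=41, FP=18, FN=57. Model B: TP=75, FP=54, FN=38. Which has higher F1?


Model A: P=41/59=0.6949, R=41/98=0.4184, F1=2PR/(P+R)=2TP/(2TP+FP+FN)=82/157=0.5223
Model B: P=75/129=0.5814, R=75/113=0.6637, F1=2PR/(P+R)=2TP/(2TP+FP+FN)=150/242=0.6198
0.5223 < 0.6198 → Model B

Model B


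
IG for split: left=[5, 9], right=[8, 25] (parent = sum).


Parent = [13, 34], H_parent = 0.8508
H_left = 0.9403 (n=14), H_right = 0.799 (n=33)
H_children = (14/47)·0.9403 + (33/47)·0.799 = 0.8411
IG = 0.8508 - 0.8411 = 0.0097

0.0097


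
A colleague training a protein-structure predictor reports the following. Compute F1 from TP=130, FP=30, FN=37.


Precision = 130/160 = 0.8125
Recall = 130/167 = 0.7784
F1 = 2·P·R/(P+R) = 2·TP/(2·TP+FP+FN) = 260/(260+30+37) = 260/327 = 0.7951

0.7951


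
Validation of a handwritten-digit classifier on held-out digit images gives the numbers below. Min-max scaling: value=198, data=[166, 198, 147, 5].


min=5, max=198
(198-5)/(198-5) = 193/193 = 1.0

1.0


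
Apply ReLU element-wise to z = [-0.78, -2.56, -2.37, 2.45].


ReLU(-0.78) = max(0, -0.78) = 0.0
ReLU(-2.56) = max(0, -2.56) = 0.0
ReLU(-2.37) = max(0, -2.37) = 0.0
ReLU(2.45) = max(0, 2.45) = 2.45
result = [0.0, 0.0, 0.0, 2.45]

[0.0, 0.0, 0.0, 2.45]


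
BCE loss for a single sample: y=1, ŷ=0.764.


BCE = -[y·ln(p) + (1-y)·ln(1-p)]
= -1·ln(0.764) - 0
= -ln(0.764) = 0.2692

0.2692


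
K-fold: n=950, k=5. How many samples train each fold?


Fold size = 950/5 = 190
Training per fold = 950 - 190 = 760

760


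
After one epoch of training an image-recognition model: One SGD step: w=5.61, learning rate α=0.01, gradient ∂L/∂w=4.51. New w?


w_new = w - α·∇
= 5.61 - 0.01·4.51
= 5.61 - 0.0451
= 5.5649

5.5649


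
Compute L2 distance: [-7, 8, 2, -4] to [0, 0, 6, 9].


d = √((-7-0)² + (8-0)² + (2-6)² + (-4-9)²)
  = √(49 + 64 + 16 + 169)
  = √298 = 17.2627

17.2627


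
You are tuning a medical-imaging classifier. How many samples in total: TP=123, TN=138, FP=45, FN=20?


Total = TP + TN + FP + FN
= 123 + 138 + 45 + 20
= 326
(Predicted positive: 168, predicted negative: 158)

326


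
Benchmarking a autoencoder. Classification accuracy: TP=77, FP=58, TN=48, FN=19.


Accuracy = (TP+TN)/(TP+TN+FP+FN)
= (77+48)/(202)
= 125/202 = 61.88%

61.88%


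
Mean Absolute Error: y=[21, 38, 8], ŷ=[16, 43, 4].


Absolute errors: |21-16|=5, |38-43|=5, |8-4|=4
Sum = 14
MAE = 14/3 = 14/3

14/3


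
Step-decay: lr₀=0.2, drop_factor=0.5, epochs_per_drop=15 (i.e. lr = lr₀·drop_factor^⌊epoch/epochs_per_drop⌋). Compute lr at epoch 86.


n_drops = ⌊86/15⌋ = 5
lr = 0.2·0.5^5 = 0.2·0.03125 = 0.00625

0.00625


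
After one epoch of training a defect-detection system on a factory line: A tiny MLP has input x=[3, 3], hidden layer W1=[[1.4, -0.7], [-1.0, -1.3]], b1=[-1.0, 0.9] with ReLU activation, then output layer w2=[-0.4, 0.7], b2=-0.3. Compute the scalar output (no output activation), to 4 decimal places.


z1[0] = (1.4)·(3) + (-0.7)·(3) - 1.0 = 1.1
z1[1] = (-1.0)·(3) + (-1.3)·(3) + 0.9 = -6.0
h = ReLU(z1) = [1.1, 0.0]
output = (-0.4)·(1.1) + (0.7)·(0.0) - 0.3 = -0.74

-0.74


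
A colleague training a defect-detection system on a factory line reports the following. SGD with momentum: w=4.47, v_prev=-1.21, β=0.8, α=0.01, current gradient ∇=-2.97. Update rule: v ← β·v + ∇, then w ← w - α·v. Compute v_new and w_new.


v_new = 0.8·-1.21 - 2.97 = -0.968 - 2.97 = -3.938
w_new = 4.47 - 0.01·-3.938 = 4.47 + 0.03938 = 4.50938

v_new=-3.938, w_new=4.50938


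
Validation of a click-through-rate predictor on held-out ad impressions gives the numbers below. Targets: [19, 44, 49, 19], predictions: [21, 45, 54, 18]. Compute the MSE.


Squared errors: (19-21)²=4, (44-45)²=1, (49-54)²=25, (19-18)²=1
Sum = 31
MSE = 31/4 = 31/4

31/4


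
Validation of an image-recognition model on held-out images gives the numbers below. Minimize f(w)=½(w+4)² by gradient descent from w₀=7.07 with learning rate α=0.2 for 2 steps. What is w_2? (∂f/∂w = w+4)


step 1: grad = 7.07+4 = 11.07; w = 7.07 - 0.2·(11.07) = 4.856
step 2: grad = 4.856+4 = 8.856; w = 4.856 - 0.2·(8.856) = 3.0848

3.0848


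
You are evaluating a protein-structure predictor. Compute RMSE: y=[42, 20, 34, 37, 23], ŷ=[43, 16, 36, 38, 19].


MSE = 38/5 = 7.6
RMSE = √(38/5) = 2.7568

2.7568


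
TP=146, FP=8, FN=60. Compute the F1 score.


Precision = 146/154 = 0.9481
Recall = 146/206 = 0.7087
F1 = 2·P·R/(P+R) = 2·TP/(2·TP+FP+FN) = 292/(292+8+60) = 292/360 = 0.8111

0.8111


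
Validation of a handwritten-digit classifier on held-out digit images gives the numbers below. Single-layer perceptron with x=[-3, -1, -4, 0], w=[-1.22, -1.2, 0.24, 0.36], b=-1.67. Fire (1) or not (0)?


z = (-3)·(-1.22) + (-1)·(-1.2) + (-4)·(0.24) + (0)·(0.36) - 1.67
  = 2.23
step(z) = 1 (z≥0)

1


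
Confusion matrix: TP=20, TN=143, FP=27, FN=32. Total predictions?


Total = TP + TN + FP + FN
= 20 + 143 + 27 + 32
= 222
(Predicted positive: 47, predicted negative: 175)

222


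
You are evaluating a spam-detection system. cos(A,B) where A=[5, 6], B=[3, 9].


A·B = 5·3 + 6·9 = 69
‖A‖ = √61 = 7.8102, ‖B‖ = √90 = 9.4868
cos = 69/(√61·√90) = 69/√5490 = 0.9312

0.9312


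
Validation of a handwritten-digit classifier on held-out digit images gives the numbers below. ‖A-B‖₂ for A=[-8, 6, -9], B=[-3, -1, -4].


d = √((-8+ 3)² + (6+ 1)² + (-9+ 4)²)
  = √(25 + 49 + 25)
  = √99 = 9.9499

9.9499


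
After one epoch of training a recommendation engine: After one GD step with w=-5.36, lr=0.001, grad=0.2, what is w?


w_new = w - α·∇
= -5.36 - 0.001·0.2
= -5.36 - 0.0002
= -5.3602

-5.3602


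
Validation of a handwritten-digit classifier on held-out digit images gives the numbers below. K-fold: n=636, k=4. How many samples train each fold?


Fold size = 636/4 = 159
Training per fold = 636 - 159 = 477

477


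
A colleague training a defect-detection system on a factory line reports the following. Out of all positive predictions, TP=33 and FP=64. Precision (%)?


Precision = TP/(TP+FP)
= 33/(33+64)
= 33/97 = 34.02%

34.02%


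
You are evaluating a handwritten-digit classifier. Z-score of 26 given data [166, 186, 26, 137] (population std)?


μ = 128.75, σ = 61.8279
z = (26 - 128.75)/61.8279 = -1.6619

-1.6619


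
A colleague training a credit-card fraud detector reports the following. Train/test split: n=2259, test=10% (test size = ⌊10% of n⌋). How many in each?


Test = ⌊2259·10/100⌋ = 225
Train = 2259 - 225 = 2034

Train: 2034, Test: 225


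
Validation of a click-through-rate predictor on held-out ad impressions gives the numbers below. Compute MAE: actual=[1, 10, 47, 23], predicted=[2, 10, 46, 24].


Absolute errors: |1-2|=1, |10-10|=0, |47-46|=1, |23-24|=1
Sum = 3
MAE = 3/4 = 3/4

3/4


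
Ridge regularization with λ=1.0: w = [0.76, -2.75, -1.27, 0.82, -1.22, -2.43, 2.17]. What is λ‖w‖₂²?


‖w‖₂² = (0.76)² + (-2.75)² + (-1.27)² + (0.82)² + (-1.22)² + (-2.43)² + (2.17)²
     = 0.5776 + 7.5625 + 1.6129 + 0.6724 + 1.4884 + 5.9049 + 4.7089
     = 22.5276
λ·‖w‖₂² = 1.0·22.5276 = 22.5276

22.5276


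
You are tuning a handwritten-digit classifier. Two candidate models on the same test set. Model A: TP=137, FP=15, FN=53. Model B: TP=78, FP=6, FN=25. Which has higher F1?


Model A: P=137/152=0.9013, R=137/190=0.7211, F1=2PR/(P+R)=2TP/(2TP+FP+FN)=274/342=0.8012
Model B: P=78/84=0.9286, R=78/103=0.7573, F1=2PR/(P+R)=2TP/(2TP+FP+FN)=156/187=0.8342
0.8012 < 0.8342 → Model B

Model B


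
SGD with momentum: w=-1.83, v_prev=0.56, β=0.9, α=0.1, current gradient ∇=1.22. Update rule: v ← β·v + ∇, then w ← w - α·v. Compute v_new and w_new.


v_new = 0.9·0.56 + 1.22 = 0.504 + 1.22 = 1.724
w_new = -1.83 - 0.1·1.724 = -1.83 - 0.1724 = -2.0024

v_new=1.724, w_new=-2.0024


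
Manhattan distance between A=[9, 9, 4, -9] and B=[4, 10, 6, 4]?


d = |9-4| + |9-10| + |4-6| + |-9-4|
  = 5 + 1 + 2 + 13
  = 21

21


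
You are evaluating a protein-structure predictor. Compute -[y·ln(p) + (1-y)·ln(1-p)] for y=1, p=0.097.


BCE = -[y·ln(p) + (1-y)·ln(1-p)]
= -1·ln(0.097) - 0
= -ln(0.097) = 2.333

2.333


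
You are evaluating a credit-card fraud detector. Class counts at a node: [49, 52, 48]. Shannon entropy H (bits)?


Probabilities: [49/149, 52/149, 48/149] ≈ [0.3289, 0.349, 0.3221]
H = -((49/149)·log₂(49/149) + (52/149)·log₂(52/149) + (48/149)·log₂(48/149))
  = 1.5841 bits

1.5841 bits


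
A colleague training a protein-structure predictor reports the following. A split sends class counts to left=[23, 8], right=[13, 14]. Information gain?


Parent = [36, 22], H_parent = 0.9576
H_left = 0.8238 (n=31), H_right = 0.999 (n=27)
H_children = (31/58)·0.8238 + (27/58)·0.999 = 0.9054
IG = 0.9576 - 0.9054 = 0.0522

0.0522


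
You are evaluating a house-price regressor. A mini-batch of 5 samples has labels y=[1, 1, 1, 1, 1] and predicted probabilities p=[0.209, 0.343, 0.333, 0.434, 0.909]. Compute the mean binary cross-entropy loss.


L[0] = -ln(0.209) = 1.5654
L[1] = -ln(0.343) = 1.07
L[2] = -ln(0.333) = 1.0996
L[3] = -ln(0.434) = 0.8347
L[4] = -ln(0.909) = 0.0954
mean = (1.5654 + 1.07 + 1.0996 + 0.8347 + 0.0954)/5 = 0.933

0.933


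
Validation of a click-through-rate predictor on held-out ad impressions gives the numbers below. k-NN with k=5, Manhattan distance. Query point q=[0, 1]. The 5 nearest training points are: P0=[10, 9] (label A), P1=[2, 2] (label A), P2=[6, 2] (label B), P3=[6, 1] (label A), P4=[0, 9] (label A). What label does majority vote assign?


d(q,P0) = 18  (label A)
d(q,P1) = 3  (label A)
d(q,P2) = 7  (label B)
d(q,P3) = 6  (label A)
d(q,P4) = 8  (label A)
Votes: A=4, B=1
Majority → A

A


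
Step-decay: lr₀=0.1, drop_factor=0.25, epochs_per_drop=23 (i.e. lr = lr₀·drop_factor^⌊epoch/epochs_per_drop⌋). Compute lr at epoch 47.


n_drops = ⌊47/23⌋ = 2
lr = 0.1·0.25^2 = 0.1·0.0625 = 0.00625

0.00625


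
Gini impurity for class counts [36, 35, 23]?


Probabilities: [36/94, 35/94, 23/94] ≈ [0.383, 0.3723, 0.2447]
Σpᵢ² = (1296 + 1225 + 529)/94² = 3050/8836
Gini = 1 - Σpᵢ² = 1 - 3050/8836 = 0.6548

0.6548


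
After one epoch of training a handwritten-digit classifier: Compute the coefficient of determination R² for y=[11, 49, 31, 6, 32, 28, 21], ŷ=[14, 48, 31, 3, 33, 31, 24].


ȳ = 25.4286
SS_res = Σ(y-ŷ)² = 38
SS_tot = Σ(y-ȳ)² = 1241.71
R² = 1 - SS_res/SS_tot = 1 - 0.0306 = 0.9694

0.9694


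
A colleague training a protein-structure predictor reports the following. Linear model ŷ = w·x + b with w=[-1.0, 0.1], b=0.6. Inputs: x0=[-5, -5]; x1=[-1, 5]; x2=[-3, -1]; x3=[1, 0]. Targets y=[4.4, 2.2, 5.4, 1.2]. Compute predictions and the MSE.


ŷ0 = (-1.0)·(-5) + (0.1)·(-5) + 0.6 = 5.1
ŷ1 = (-1.0)·(-1) + (0.1)·(5) + 0.6 = 2.1
ŷ2 = (-1.0)·(-3) + (0.1)·(-1) + 0.6 = 3.5
ŷ3 = (-1.0)·(1) + (0.1)·(0) + 0.6 = -0.4
errors² = [0.49, 0.01, 3.61, 2.56]
MSE = 6.6700/4 = 1.6675

1.6675


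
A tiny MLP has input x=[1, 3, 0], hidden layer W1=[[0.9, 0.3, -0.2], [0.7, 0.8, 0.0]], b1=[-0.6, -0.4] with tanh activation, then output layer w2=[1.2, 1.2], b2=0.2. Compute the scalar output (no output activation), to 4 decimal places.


z1[0] = (0.9)·(1) + (0.3)·(3) + (-0.2)·(0) - 0.6 = 1.2
z1[1] = (0.7)·(1) + (0.8)·(3) + (0.0)·(0) - 0.4 = 2.7
h = tanh(z1) = [0.8337, 0.991]
output = (1.2)·(0.8337) + (1.2)·(0.991) + 0.2 = 2.3896

2.3896


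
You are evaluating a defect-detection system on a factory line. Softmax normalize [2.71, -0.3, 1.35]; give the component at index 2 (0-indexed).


Exponentials: e^2.71=15.0293, e^-0.3=0.7408, e^1.35=3.8574
Sum = 19.6275
Softmax = [0.7657, 0.0377, 0.1965]
p[2] = 3.8574/19.6275 = 0.1965

0.1965


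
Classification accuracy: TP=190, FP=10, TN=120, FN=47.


Accuracy = (TP+TN)/(TP+TN+FP+FN)
= (190+120)/(367)
= 310/367 = 84.47%

84.47%


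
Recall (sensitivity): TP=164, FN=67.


Recall = TP/(TP+FN)
= 164/(164+67)
= 164/231 = 71.0%

71.0%


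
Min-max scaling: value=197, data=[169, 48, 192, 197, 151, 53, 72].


min=48, max=197
(197-48)/(197-48) = 149/149 = 1.0

1.0


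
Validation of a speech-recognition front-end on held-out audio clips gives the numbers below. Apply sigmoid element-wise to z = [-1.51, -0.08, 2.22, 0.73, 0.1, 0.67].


σ(-1.51) = 1/(1+e^1.51) = 0.1809
σ(-0.08) = 1/(1+e^0.08) = 0.48
σ(2.22) = 1/(1+e^-2.22) = 0.902
σ(0.73) = 1/(1+e^-0.73) = 0.6748
σ(0.1) = 1/(1+e^-0.1) = 0.525
σ(0.67) = 1/(1+e^-0.67) = 0.6615
result = [0.1809, 0.48, 0.902, 0.6748, 0.525, 0.6615]

[0.1809, 0.48, 0.902, 0.6748, 0.525, 0.6615]


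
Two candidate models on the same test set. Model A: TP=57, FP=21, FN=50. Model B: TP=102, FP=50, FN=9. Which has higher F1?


Model A: P=57/78=0.7308, R=57/107=0.5327, F1=2PR/(P+R)=2TP/(2TP+FP+FN)=114/185=0.6162
Model B: P=102/152=0.6711, R=102/111=0.9189, F1=2PR/(P+R)=2TP/(2TP+FP+FN)=204/263=0.7757
0.6162 < 0.7757 → Model B

Model B


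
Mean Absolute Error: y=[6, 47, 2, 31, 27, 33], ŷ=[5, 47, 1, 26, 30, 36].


Absolute errors: |6-5|=1, |47-47|=0, |2-1|=1, |31-26|=5, |27-30|=3, |33-36|=3
Sum = 13
MAE = 13/6 = 13/6

13/6


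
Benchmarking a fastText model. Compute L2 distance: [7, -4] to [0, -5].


d = √((7-0)² + (-4+ 5)²)
  = √(49 + 1)
  = √50 = 7.0711

7.0711


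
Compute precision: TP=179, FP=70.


Precision = TP/(TP+FP)
= 179/(179+70)
= 179/249 = 71.89%

71.89%


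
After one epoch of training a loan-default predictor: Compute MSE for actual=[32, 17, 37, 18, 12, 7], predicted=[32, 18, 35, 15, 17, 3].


Squared errors: (32-32)²=0, (17-18)²=1, (37-35)²=4, (18-15)²=9, (12-17)²=25, (7-3)²=16
Sum = 55
MSE = 55/6 = 55/6

55/6


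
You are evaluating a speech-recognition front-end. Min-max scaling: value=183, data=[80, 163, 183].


min=80, max=183
(183-80)/(183-80) = 103/103 = 1.0

1.0


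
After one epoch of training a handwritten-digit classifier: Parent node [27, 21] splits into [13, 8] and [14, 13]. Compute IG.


Parent = [27, 21], H_parent = 0.9887
H_left = 0.9587 (n=21), H_right = 0.999 (n=27)
H_children = (21/48)·0.9587 + (27/48)·0.999 = 0.9814
IG = 0.9887 - 0.9814 = 0.0073

0.0073


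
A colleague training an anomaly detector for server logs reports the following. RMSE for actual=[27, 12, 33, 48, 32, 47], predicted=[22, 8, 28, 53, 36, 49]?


MSE = 111/6 = 18.5
RMSE = √(111/6) = 4.3012

4.3012


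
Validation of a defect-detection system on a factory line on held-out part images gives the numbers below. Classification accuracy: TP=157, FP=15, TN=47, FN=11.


Accuracy = (TP+TN)/(TP+TN+FP+FN)
= (157+47)/(230)
= 204/230 = 88.7%

88.7%


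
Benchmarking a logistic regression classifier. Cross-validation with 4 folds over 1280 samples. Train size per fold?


Fold size = 1280/4 = 320
Training per fold = 1280 - 320 = 960

960


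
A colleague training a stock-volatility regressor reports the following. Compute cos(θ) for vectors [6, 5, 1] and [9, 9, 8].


A·B = 6·9 + 5·9 + 1·8 = 107
‖A‖ = √62 = 7.874, ‖B‖ = √226 = 15.0333
cos = 107/(√62·√226) = 107/√14012 = 0.9039

0.9039


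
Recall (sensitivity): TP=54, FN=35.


Recall = TP/(TP+FN)
= 54/(54+35)
= 54/89 = 60.67%

60.67%


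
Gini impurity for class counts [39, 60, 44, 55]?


Probabilities: [39/198, 60/198, 44/198, 55/198] ≈ [0.197, 0.303, 0.2222, 0.2778]
Σpᵢ² = (1521 + 3600 + 1936 + 3025)/198² = 10082/39204
Gini = 1 - Σpᵢ² = 1 - 10082/39204 = 0.7428

0.7428


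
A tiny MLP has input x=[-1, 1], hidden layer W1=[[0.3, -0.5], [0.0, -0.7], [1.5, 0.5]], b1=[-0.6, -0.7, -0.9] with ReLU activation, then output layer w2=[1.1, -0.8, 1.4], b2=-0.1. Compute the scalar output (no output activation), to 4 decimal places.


z1[0] = (0.3)·(-1) + (-0.5)·(1) - 0.6 = -1.4
z1[1] = (0.0)·(-1) + (-0.7)·(1) - 0.7 = -1.4
z1[2] = (1.5)·(-1) + (0.5)·(1) - 0.9 = -1.9
h = ReLU(z1) = [0.0, 0.0, 0.0]
output = (1.1)·(0.0) + (-0.8)·(0.0) + (1.4)·(0.0) - 0.1 = -0.1

-0.1


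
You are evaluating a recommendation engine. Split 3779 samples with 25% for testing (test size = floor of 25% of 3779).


Test = ⌊3779·25/100⌋ = 944
Train = 3779 - 944 = 2835

Train: 2835, Test: 944


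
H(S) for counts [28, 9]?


Probabilities: [28/37, 9/37] ≈ [0.7568, 0.2432]
H = -((28/37)·log₂(28/37) + (9/37)·log₂(9/37))
  = 0.8004 bits

0.8004 bits


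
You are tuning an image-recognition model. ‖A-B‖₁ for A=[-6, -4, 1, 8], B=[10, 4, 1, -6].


d = |-6-10| + |-4-4| + |1-1| + |8+ 6|
  = 16 + 8 + 0 + 14
  = 38

38


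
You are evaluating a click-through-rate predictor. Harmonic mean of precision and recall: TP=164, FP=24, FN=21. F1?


Precision = 164/188 = 0.8723
Recall = 164/185 = 0.8865
F1 = 2·P·R/(P+R) = 2·TP/(2·TP+FP+FN) = 328/(328+24+21) = 328/373 = 0.8794

0.8794


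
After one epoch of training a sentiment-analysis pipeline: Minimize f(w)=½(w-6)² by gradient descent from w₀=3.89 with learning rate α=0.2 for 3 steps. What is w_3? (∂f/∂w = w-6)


step 1: grad = 3.89-6 = -2.11; w = 3.89 - 0.2·(-2.11) = 4.312
step 2: grad = 4.312-6 = -1.688; w = 4.312 - 0.2·(-1.688) = 4.6496
step 3: grad = 4.6496-6 = -1.3504; w = 4.6496 - 0.2·(-1.3504) = 4.91968

4.91968


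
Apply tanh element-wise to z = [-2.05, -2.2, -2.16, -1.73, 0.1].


tanh(-2.05) = -0.9674
tanh(-2.2) = -0.9757
tanh(-2.16) = -0.9737
tanh(-1.73) = -0.9391
tanh(0.1) = 0.0997
result = [-0.9674, -0.9757, -0.9737, -0.9391, 0.0997]

[-0.9674, -0.9757, -0.9737, -0.9391, 0.0997]


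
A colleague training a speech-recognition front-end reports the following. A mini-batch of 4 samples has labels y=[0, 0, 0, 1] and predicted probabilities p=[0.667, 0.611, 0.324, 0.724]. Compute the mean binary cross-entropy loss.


L[0] = -ln(1-0.667) = -ln(0.333) = 1.0996
L[1] = -ln(1-0.611) = -ln(0.389) = 0.9442
L[2] = -ln(1-0.324) = -ln(0.676) = 0.3916
L[3] = -ln(0.724) = 0.323
mean = (1.0996 + 0.9442 + 0.3916 + 0.323)/4 = 0.6896

0.6896


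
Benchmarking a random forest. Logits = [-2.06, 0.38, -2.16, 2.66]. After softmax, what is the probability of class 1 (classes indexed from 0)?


Exponentials: e^-2.06=0.1275, e^0.38=1.4623, e^-2.16=0.1153, e^2.66=14.2963
Sum = 16.0014
Softmax = [0.008, 0.0914, 0.0072, 0.8934]
p[1] = 1.4623/16.0014 = 0.0914

0.0914


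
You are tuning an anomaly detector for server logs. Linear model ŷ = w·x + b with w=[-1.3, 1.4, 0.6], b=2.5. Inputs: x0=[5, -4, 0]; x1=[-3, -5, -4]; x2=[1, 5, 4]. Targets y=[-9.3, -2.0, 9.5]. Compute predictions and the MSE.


ŷ0 = (-1.3)·(5) + (1.4)·(-4) + (0.6)·(0) + 2.5 = -9.6
ŷ1 = (-1.3)·(-3) + (1.4)·(-5) + (0.6)·(-4) + 2.5 = -3.0
ŷ2 = (-1.3)·(1) + (1.4)·(5) + (0.6)·(4) + 2.5 = 10.6
errors² = [0.09, 1.0, 1.21]
MSE = 2.3000/3 = 0.7667

0.7667


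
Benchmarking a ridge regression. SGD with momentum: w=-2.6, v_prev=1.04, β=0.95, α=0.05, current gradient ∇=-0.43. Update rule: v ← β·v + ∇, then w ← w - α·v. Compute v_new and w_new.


v_new = 0.95·1.04 - 0.43 = 0.988 - 0.43 = 0.558
w_new = -2.6 - 0.05·0.558 = -2.6 - 0.0279 = -2.6279

v_new=0.558, w_new=-2.6279


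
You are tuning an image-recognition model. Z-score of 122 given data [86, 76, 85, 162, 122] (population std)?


μ = 106.2, σ = 32.04
z = (122 - 106.2)/32.04 = 0.4931

0.4931


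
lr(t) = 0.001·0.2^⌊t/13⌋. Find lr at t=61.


n_drops = ⌊61/13⌋ = 4
lr = 0.001·0.2^4 = 0.001·0.0016 = 0.0000016

0.0000016


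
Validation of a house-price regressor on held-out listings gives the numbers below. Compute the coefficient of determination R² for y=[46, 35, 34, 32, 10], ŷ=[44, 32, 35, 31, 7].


ȳ = 31.4
SS_res = Σ(y-ŷ)² = 24
SS_tot = Σ(y-ȳ)² = 691.2
R² = 1 - SS_res/SS_tot = 1 - 0.0347 = 0.9653

0.9653


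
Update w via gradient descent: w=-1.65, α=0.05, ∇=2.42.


w_new = w - α·∇
= -1.65 - 0.05·2.42
= -1.65 - 0.121
= -1.771

-1.771


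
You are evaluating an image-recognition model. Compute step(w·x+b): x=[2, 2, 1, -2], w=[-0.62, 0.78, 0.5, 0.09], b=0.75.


z = (2)·(-0.62) + (2)·(0.78) + (1)·(0.5) + (-2)·(0.09) + 0.75
  = 1.39
step(z) = 1 (z≥0)

1


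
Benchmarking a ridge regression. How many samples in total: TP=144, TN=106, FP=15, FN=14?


Total = TP + TN + FP + FN
= 144 + 106 + 15 + 14
= 279
(Predicted positive: 159, predicted negative: 120)

279


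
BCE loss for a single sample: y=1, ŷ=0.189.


BCE = -[y·ln(p) + (1-y)·ln(1-p)]
= -1·ln(0.189) - 0
= -ln(0.189) = 1.666

1.666


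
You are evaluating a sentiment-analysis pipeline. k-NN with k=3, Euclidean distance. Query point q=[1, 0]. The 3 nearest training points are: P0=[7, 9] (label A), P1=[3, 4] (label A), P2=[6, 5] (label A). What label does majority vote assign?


d(q,P0) = 10.8167  (label A)
d(q,P1) = 4.4721  (label A)
d(q,P2) = 7.0711  (label A)
Votes: A=3, B=0
Majority → A

A


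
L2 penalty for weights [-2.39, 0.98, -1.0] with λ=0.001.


‖w‖₂² = (-2.39)² + (0.98)² + (-1.0)²
     = 5.7121 + 0.9604 + 1
     = 7.6725
λ·‖w‖₂² = 0.001·7.6725 = 0.007673

0.007673


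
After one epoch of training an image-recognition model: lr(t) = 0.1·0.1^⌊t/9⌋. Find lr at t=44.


n_drops = ⌊44/9⌋ = 4
lr = 0.1·0.1^4 = 0.1·0.0001 = 0.00001

0.00001


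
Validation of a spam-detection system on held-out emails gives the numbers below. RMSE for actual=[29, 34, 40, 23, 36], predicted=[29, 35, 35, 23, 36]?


MSE = 26/5 = 5.2
RMSE = √(26/5) = 2.2804

2.2804


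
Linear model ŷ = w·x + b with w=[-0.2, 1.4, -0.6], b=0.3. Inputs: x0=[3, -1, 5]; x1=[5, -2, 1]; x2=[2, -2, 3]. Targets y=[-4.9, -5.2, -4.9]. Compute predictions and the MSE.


ŷ0 = (-0.2)·(3) + (1.4)·(-1) + (-0.6)·(5) + 0.3 = -4.7
ŷ1 = (-0.2)·(5) + (1.4)·(-2) + (-0.6)·(1) + 0.3 = -4.1
ŷ2 = (-0.2)·(2) + (1.4)·(-2) + (-0.6)·(3) + 0.3 = -4.7
errors² = [0.04, 1.21, 0.04]
MSE = 1.2900/3 = 0.43

0.43


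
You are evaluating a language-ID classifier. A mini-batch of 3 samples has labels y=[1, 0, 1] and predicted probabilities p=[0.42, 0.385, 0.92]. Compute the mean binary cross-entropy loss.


L[0] = -ln(0.42) = 0.8675
L[1] = -ln(1-0.385) = -ln(0.615) = 0.4861
L[2] = -ln(0.92) = 0.0834
mean = (0.8675 + 0.4861 + 0.0834)/3 = 0.479

0.479


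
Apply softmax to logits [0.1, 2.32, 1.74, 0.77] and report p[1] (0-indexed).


Exponentials: e^0.1=1.1052, e^2.32=10.1757, e^1.74=5.6973, e^0.77=2.1598
Sum = 19.138
Softmax = [0.0577, 0.5317, 0.2977, 0.1129]
p[1] = 10.1757/19.138 = 0.5317

0.5317


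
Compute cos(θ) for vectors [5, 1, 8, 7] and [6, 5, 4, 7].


A·B = 5·6 + 1·5 + 8·4 + 7·7 = 116
‖A‖ = √139 = 11.7898, ‖B‖ = √126 = 11.225
cos = 116/(√139·√126) = 116/√17514 = 0.8765

0.8765


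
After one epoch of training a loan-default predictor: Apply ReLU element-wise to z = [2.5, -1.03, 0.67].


ReLU(2.5) = max(0, 2.5) = 2.5
ReLU(-1.03) = max(0, -1.03) = 0.0
ReLU(0.67) = max(0, 0.67) = 0.67
result = [2.5, 0.0, 0.67]

[2.5, 0.0, 0.67]


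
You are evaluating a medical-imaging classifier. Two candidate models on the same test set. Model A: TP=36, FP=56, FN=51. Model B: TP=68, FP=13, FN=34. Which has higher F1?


Model A: P=36/92=0.3913, R=36/87=0.4138, F1=2PR/(P+R)=2TP/(2TP+FP+FN)=72/179=0.4022
Model B: P=68/81=0.8395, R=68/102=0.6667, F1=2PR/(P+R)=2TP/(2TP+FP+FN)=136/183=0.7432
0.4022 < 0.7432 → Model B

Model B


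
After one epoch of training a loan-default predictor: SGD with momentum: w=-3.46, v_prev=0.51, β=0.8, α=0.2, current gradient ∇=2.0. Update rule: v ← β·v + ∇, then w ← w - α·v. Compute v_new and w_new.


v_new = 0.8·0.51 + 2.0 = 0.408 + 2.0 = 2.408
w_new = -3.46 - 0.2·2.408 = -3.46 - 0.4816 = -3.9416

v_new=2.408, w_new=-3.9416


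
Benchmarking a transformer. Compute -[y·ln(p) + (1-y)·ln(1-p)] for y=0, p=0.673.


BCE = -[y·ln(p) + (1-y)·ln(1-p)]
= -0 - 1·ln(1-0.673)
= -ln(0.327) = 1.1178

1.1178


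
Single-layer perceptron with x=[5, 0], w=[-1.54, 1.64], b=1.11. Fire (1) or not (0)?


z = (5)·(-1.54) + (0)·(1.64) + 1.11
  = -6.59
step(z) = 0 (z<0)

0


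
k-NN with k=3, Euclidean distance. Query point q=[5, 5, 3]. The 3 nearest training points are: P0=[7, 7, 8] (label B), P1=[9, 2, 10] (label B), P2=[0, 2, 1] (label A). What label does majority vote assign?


d(q,P0) = 5.7446  (label B)
d(q,P1) = 8.6023  (label B)
d(q,P2) = 6.1644  (label A)
Votes: A=1, B=2
Majority → B

B


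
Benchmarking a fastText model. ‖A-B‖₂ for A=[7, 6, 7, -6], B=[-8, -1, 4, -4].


d = √((7+ 8)² + (6+ 1)² + (7-4)² + (-6+ 4)²)
  = √(225 + 49 + 9 + 4)
  = √287 = 16.9411

16.9411


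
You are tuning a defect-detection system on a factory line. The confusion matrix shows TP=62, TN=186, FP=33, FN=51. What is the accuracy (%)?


Accuracy = (TP+TN)/(TP+TN+FP+FN)
= (62+186)/(332)
= 248/332 = 74.7%

74.7%


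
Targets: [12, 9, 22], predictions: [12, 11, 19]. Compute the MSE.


Squared errors: (12-12)²=0, (9-11)²=4, (22-19)²=9
Sum = 13
MSE = 13/3 = 13/3

13/3


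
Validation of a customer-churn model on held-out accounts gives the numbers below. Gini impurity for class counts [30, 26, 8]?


Probabilities: [30/64, 26/64, 8/64] ≈ [0.4688, 0.4062, 0.125]
Σpᵢ² = (900 + 676 + 64)/64² = 1640/4096
Gini = 1 - Σpᵢ² = 1 - 1640/4096 = 0.5996

0.5996


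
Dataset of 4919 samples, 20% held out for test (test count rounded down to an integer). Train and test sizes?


Test = ⌊4919·20/100⌋ = 983
Train = 4919 - 983 = 3936

Train: 3936, Test: 983


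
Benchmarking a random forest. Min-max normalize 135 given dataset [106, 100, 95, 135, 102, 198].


min=95, max=198
(135-95)/(198-95) = 40/103 = 0.3883

0.3883


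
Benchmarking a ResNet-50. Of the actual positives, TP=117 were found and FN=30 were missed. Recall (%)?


Recall = TP/(TP+FN)
= 117/(117+30)
= 117/147 = 79.59%

79.59%


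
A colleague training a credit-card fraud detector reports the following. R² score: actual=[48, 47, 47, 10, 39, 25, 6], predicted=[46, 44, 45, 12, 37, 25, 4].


ȳ = 31.7143
SS_res = Σ(y-ŷ)² = 29
SS_tot = Σ(y-ȳ)² = 1963.43
R² = 1 - SS_res/SS_tot = 1 - 0.0148 = 0.9852

0.9852


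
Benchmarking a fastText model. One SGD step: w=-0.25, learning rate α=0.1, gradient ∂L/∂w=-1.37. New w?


w_new = w - α·∇
= -0.25 - 0.1·-1.37
= -0.25 + 0.137
= -0.113

-0.113


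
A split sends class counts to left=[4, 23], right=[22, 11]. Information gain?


Parent = [26, 34], H_parent = 0.9871
H_left = 0.6052 (n=27), H_right = 0.9183 (n=33)
H_children = (27/60)·0.6052 + (33/60)·0.9183 = 0.7774
IG = 0.9871 - 0.7774 = 0.2097

0.2097


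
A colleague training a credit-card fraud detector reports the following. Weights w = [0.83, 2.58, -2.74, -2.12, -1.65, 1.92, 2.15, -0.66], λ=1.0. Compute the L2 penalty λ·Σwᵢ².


‖w‖₂² = (0.83)² + (2.58)² + (-2.74)² + (-2.12)² + (-1.65)² + (1.92)² + (2.15)² + (-0.66)²
     = 0.6889 + 6.6564 + 7.5076 + 4.4944 + 2.7225 + 3.6864 + 4.6225 + 0.4356
     = 30.8143
λ·‖w‖₂² = 1.0·30.8143 = 30.8143

30.8143


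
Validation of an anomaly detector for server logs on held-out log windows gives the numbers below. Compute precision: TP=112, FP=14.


Precision = TP/(TP+FP)
= 112/(112+14)
= 112/126 = 88.89%

88.89%


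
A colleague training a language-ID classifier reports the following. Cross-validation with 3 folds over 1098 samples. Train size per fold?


Fold size = 1098/3 = 366
Training per fold = 1098 - 366 = 732

732


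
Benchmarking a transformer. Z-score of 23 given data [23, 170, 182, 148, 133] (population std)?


μ = 131.2, σ = 56.7077
z = (23 - 131.2)/56.7077 = -1.908

-1.908


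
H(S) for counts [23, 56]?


Probabilities: [23/79, 56/79] ≈ [0.2911, 0.7089]
H = -((23/79)·log₂(23/79) + (56/79)·log₂(56/79))
  = 0.8702 bits

0.8702 bits


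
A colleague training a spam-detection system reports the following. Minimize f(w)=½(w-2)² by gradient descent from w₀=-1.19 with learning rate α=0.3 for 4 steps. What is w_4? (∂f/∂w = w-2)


step 1: grad = -1.19-2 = -3.19; w = -1.19 - 0.3·(-3.19) = -0.233
step 2: grad = -0.233-2 = -2.233; w = -0.233 - 0.3·(-2.233) = 0.4369
step 3: grad = 0.4369-2 = -1.5631; w = 0.4369 - 0.3·(-1.5631) = 0.90583
step 4: grad = 0.90583-2 = -1.09417; w = 0.90583 - 0.3·(-1.09417) = 1.234081

1.234081
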